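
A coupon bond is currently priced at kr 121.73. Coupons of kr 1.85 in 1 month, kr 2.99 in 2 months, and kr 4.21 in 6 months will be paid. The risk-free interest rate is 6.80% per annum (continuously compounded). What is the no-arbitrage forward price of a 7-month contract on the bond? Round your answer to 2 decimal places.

kr 117.43

PV(coupons) I = 1.85·e^(−0.0680·1/12) + 2.99·e^(−0.0680·2/12) + 4.21·e^(−0.0680·6/12)
I = 1.8395 + 2.9563 + 4.0693 = 8.8651
F = (S − I)·e^(rT) = (121.73 − 8.8651) · e^(0.0680·7/12)
= 112.8649 · e^0.039667 = 112.8649 × 1.040464 = kr 117.43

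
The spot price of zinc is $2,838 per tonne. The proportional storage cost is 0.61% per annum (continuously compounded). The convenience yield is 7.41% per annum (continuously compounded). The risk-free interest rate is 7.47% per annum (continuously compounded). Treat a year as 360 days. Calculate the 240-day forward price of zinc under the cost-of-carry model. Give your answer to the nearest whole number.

Net carry = r + u − y = 0.0747 + 0.0061 − 0.0741 = 0.0067
F = S·e^((r+u−y)T) = 2838 · e^(0.0067 × 240/360) = 2838 · e^0.004467
= 2838 × 1.004477 = $2,851 per tonne

$2,851 per tonne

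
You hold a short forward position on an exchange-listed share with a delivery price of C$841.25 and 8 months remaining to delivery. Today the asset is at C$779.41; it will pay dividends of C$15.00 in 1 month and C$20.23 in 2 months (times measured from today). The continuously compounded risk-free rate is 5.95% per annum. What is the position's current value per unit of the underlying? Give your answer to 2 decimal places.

C$64.08

PV(remaining dividends) I = 15.00·e^(−0.0595·1/12) + 20.23·e^(−0.0595·2/12) = 34.9562
Current forward F = (S − I)·e^(rT) = (779.41 − 34.9562)·e^(0.0595·8/12) = 744.4538 × 1.040464 = 774.5774
Value (long) = (F − K)·e^(−rT) = (774.5774 − 841.25) × 0.961110 = -64.0797
Short position value = −(long value) = C$64.08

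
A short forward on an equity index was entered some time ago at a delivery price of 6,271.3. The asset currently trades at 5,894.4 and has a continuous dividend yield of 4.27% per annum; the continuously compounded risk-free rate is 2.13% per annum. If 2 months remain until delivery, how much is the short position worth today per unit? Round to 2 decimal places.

Current fair forward for the remaining 2 months: F = S·e^((r − q)·T), (r − q) = 0.0213 − 0.0427 = -0.0214
F = 5894.4 · e^(-0.0214 × 2/12) = 5894.4 × 0.99643969 = 5873.4141
Value of long forward = (F − K)·e^(−rT) = (5873.4141 − 6271.3) · e^(−0.0213·2/12)
= -397.8859 × 0.99645629 = -396.48
Short position value = −(long value) = 396.48

396.48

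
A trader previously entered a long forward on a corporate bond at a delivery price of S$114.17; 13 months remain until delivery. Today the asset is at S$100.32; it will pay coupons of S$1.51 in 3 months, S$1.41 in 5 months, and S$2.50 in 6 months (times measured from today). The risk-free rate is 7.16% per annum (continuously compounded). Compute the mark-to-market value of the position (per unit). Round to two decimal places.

PV(remaining coupons) I = 1.51·e^(−0.0716·3/12) + 1.41·e^(−0.0716·5/12) + 2.50·e^(−0.0716·6/12) = 5.2639
Current forward F = (S − I)·e^(rT) = (100.32 − 5.2639)·e^(0.0716·13/12) = 95.0561 × 1.080654 = 102.7228
Value (long) = (F − K)·e^(−rT) = (102.7228 − 114.17) × 0.925365 = -10.5928
Value = -S$10.59

-S$10.59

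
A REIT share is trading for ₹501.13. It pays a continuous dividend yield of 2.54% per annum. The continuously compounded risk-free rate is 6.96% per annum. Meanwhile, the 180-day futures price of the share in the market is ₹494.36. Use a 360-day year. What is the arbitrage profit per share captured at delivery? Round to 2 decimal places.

₹17.97 per share

Fair futures: F* = S·e^(carry·T), with carry = (r − q) = 0.0696 − 0.0254 = 0.0442
F* = 501.13 · e^(0.0442 × 180/360) = 501.13 · e^0.022100 = 501.13 × 1.022346 = ₹512.3283
Market ₹494.36 < fair ₹512.3283: forward underpriced → reverse cash-and-carry (short spot, go long the forward).
At maturity, profit = |F_mkt − F*| = |494.36 − 512.3283| = ₹17.97 per share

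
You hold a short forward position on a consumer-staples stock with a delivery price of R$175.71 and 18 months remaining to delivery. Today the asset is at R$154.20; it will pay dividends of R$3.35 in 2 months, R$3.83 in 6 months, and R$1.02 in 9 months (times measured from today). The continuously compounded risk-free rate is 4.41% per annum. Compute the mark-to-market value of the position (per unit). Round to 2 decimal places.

R$18.32

PV(remaining dividends) I = 3.35·e^(−0.0441·2/12) + 3.83·e^(−0.0441·6/12) + 1.02·e^(−0.0441·9/12) = 8.0588
Current forward F = (S − I)·e^(rT) = (154.20 − 8.0588)·e^(0.0441·18/12) = 146.1412 × 1.068387 = 156.1354
Value (long) = (F − K)·e^(−rT) = (156.1354 − 175.71) × 0.935990 = -18.3216
Short position value = −(long value) = R$18.32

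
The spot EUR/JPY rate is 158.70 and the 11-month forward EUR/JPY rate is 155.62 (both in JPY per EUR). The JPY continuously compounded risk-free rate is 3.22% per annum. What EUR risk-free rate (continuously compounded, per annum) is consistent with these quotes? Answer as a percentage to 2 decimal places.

5.36%

F = S·e^((r_JPY − r_EUR)T) ⇒ r_EUR = r_JPY − ln(F/S)/T
ln(155.62/158.70) = -0.019598; /(11/12) = -0.021380
r_EUR = 0.0322 + 0.021380 = 0.053580
r_EUR = 5.36%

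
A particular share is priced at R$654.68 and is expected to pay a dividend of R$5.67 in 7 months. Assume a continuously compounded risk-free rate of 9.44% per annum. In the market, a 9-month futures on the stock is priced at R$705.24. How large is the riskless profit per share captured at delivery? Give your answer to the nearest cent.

PV(dividends) I = 5.67·e^(−0.0944·7/12) = 5.3662
Fair futures F* = (S − I)·e^(rT) = (654.68 − 5.3662)·e^0.070800 = 649.3138 × 1.073367 = 696.9520
Market R$705.24 > fair 696.9520: forward overpriced → cash-and-carry (borrow at r, buy the stock and collect the dividends, short the forward).
Profit at T = |F_mkt − F*| = |705.24 − 696.9520| = R$8.29 per share

R$8.29 per share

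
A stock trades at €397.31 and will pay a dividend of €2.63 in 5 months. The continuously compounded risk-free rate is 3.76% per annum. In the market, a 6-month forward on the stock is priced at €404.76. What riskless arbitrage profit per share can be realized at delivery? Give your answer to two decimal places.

€2.55 per share

PV(dividends) I = 2.63·e^(−0.0376·5/12) = 2.5891
Fair forward F* = (S − I)·e^(rT) = (397.31 − 2.5891)·e^0.018800 = 394.7209 × 1.018978 = 402.2119
Market €404.76 > fair 402.2119: forward overpriced → cash-and-carry (borrow at r, buy the stock and collect the dividends, short the forward).
Profit at T = |F_mkt − F*| = |404.76 − 402.2119| = €2.55 per share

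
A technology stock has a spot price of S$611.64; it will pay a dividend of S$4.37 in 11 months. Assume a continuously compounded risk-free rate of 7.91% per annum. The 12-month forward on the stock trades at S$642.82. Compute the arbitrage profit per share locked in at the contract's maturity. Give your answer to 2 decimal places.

S$14.77 per share

PV(dividends) I = 4.37·e^(−0.0791·11/12) = 4.0644
Fair forward F* = (S − I)·e^(rT) = (611.64 − 4.0644)·e^0.079100 = 607.5756 × 1.082313 = 657.5870
Market S$642.82 < fair 657.5870: forward underpriced → reverse cash-and-carry (short the stock, invest proceeds at r, pay the dividends, go long the forward).
Profit at T = |F_mkt − F*| = |642.82 − 657.5870| = S$14.77 per share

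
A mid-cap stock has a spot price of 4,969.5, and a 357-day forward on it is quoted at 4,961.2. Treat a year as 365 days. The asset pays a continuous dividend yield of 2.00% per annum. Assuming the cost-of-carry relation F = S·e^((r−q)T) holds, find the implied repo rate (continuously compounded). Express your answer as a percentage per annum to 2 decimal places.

From F = S·e^((r−q)T): (r − q) = ln(F/S)/T
ln(4961.2/4969.5) = ln(0.998330) = -0.001671
(r − q) = -0.001671 / (357/365) = -0.001708
r = ln(F/S)/T + q = -0.001708 + 0.0200 = 0.018292
r = 1.83%

1.83%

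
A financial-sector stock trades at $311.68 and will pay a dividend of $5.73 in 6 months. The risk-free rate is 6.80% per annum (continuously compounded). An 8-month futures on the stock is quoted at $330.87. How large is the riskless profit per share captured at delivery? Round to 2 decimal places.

PV(dividends) I = 5.73·e^(−0.0680·6/12) = 5.5385
Fair futures F* = (S − I)·e^(rT) = (311.68 − 5.5385)·e^0.045333 = 306.1415 × 1.046376 = 320.3391
Market $330.87 > fair 320.3391: forward overpriced → cash-and-carry (borrow at r, buy the stock and collect the dividends, short the forward).
Profit at T = |F_mkt − F*| = |330.87 − 320.3391| = $10.53 per share

$10.53 per share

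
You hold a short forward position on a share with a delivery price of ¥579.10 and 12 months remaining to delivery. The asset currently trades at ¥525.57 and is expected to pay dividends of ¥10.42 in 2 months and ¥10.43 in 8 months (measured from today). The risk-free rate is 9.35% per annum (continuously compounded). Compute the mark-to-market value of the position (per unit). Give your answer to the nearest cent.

PV(remaining dividends) I = 10.42·e^(−0.0935·2/12) + 10.43·e^(−0.0935·8/12) = 20.0586
Current forward F = (S − I)·e^(rT) = (525.57 − 20.0586)·e^(0.0935·12/12) = 505.5114 × 1.098011 = 555.0571
Value (long) = (F − K)·e^(−rT) = (555.0571 − 579.10) × 0.910738 = -21.8968
Short position value = −(long value) = ¥21.90

¥21.90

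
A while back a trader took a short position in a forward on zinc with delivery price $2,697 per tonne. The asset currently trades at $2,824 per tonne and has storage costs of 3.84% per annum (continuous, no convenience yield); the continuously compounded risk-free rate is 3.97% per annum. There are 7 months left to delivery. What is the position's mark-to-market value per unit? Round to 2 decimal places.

Current fair forward for the remaining 7 months: F = S·e^((r + u)·T), (r + u) = 0.0397 + 0.0384 = 0.0781
F = 2824 · e^(0.0781 × 7/12) = 2824 × 1.04661206 = 2955.6325
Value of long forward = (F − K)·e^(−rT) = (2955.6325 − 2697) · e^(−0.0397·7/12)
= 258.6325 × 0.97710776 = 252.71
Short position value = −(long value) = -$252.71

-$252.71 per tonne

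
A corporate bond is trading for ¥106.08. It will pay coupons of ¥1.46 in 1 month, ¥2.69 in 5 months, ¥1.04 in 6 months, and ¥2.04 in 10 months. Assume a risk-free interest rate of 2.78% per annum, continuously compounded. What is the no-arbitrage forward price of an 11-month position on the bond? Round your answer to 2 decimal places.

PV(coupons) I = 1.46·e^(−0.0278·1/12) + 2.69·e^(−0.0278·5/12) + 1.04·e^(−0.0278·6/12) + 2.04·e^(−0.0278·10/12)
I = 1.4566 + 2.6590 + 1.0256 + 1.9933 = 7.1345
F = (S − I)·e^(rT) = (106.08 − 7.1345) · e^(0.0278·11/12)
= 98.9455 · e^0.025483 = 98.9455 × 1.025810 = ¥101.50

¥101.50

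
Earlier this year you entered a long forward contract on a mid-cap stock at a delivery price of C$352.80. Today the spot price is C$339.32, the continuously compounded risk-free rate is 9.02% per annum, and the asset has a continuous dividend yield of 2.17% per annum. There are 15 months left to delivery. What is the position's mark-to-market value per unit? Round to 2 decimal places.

Current fair forward for the remaining 15 months: F = S·e^((r − q)·T), (r − q) = 0.0902 − 0.0217 = 0.0685
F = 339.32 · e^(0.0685 × 15/12) = 339.32 × 1.089398 = 369.6545
Value of long forward = (F − K)·e^(−rT) = (369.6545 − 352.80) · e^(−0.0902·15/12)
= 16.8545 × 0.893374 = 15.06

C$15.06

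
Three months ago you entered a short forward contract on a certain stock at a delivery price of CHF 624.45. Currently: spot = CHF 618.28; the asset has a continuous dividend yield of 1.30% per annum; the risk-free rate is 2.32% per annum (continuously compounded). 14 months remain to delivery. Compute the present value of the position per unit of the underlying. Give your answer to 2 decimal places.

-CHF 1.20

Current fair forward for the remaining 14 months: F = S·e^((r − q)·T), (r − q) = 0.0232 − 0.0130 = 0.0102
F = 618.28 · e^(0.0102 × 14/12) = 618.28 × 1.011971 = 625.6814
Value of long forward = (F − K)·e^(−rT) = (625.6814 − 624.45) · e^(−0.0232·14/12)
= 1.2314 × 0.973296 = 1.20
Short position value = −(long value) = -CHF 1.20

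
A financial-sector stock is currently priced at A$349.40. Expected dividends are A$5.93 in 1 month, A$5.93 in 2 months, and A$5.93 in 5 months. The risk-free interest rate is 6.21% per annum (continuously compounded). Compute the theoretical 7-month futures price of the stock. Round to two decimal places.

PV(dividends) I = 5.93·e^(−0.0621·1/12) + 5.93·e^(−0.0621·2/12) + 5.93·e^(−0.0621·5/12)
I = 5.8994 + 5.8689 + 5.7785 = 17.5468
F = (S − I)·e^(rT) = (349.40 − 17.5468) · e^(0.0621·7/12)
= 331.8532 · e^0.036225 = 331.8532 × 1.036889 = A$344.09

A$344.09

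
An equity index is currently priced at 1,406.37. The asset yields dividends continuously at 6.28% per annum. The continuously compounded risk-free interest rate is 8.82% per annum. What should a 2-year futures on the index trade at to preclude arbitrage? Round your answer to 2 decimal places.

1,479.66

F = S·e^((r − q)T) = 1406.37 · e^((0.0882 − 0.0628) × 2)
= 1406.37 · e^0.05080000 = 1406.37 × 1.05211245
F = 1,479.66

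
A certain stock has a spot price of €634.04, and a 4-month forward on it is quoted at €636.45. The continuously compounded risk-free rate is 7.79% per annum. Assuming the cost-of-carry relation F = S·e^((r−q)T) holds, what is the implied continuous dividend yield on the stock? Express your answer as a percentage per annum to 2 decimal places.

6.65%

From F = S·e^((r−q)T): (r − q) = ln(F/S)/T
ln(636.45/634.04) = ln(1.003801) = 0.003794
(r − q) = 0.003794 / (4/12) = 0.011382
q = r − ln(F/S)/T = 0.0779 − 0.011382 = 0.066518
q = 6.65%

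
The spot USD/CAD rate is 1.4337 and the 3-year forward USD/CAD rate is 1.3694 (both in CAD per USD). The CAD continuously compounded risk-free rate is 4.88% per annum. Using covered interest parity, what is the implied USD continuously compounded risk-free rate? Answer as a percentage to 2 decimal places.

6.41%

F = S·e^((r_CAD − r_USD)T) ⇒ r_USD = r_CAD − ln(F/S)/T
ln(1.3694/1.4337) = -0.045886; /(3) = -0.015295
r_USD = 0.0488 + 0.015295 = 0.064095
r_USD = 6.41%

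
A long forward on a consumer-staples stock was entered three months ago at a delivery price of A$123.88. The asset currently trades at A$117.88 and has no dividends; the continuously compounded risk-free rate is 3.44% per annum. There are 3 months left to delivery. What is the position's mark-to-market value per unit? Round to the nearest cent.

-A$4.94

Current fair forward for the remaining 3 months: F = S·e^(r·T), r = 0.0344
F = 117.88 · e^(0.0344 × 3/12) = 117.88 × 1.008637 = 118.8981
Value of long forward = (F − K)·e^(−rT) = (118.8981 − 123.88) · e^(−0.0344·3/12)
= -4.9819 × 0.991437 = -4.94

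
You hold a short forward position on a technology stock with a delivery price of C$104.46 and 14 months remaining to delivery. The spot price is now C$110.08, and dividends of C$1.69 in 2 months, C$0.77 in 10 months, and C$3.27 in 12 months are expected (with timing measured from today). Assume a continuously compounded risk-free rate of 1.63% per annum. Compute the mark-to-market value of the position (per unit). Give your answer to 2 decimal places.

PV(remaining dividends) I = 1.69·e^(−0.0163·2/12) + 0.77·e^(−0.0163·10/12) + 3.27·e^(−0.0163·12/12) = 5.6622
Current forward F = (S − I)·e^(rT) = (110.08 − 5.6622)·e^(0.0163·14/12) = 104.4178 × 1.019199 = 106.4225
Value (long) = (F − K)·e^(−rT) = (106.4225 − 104.46) × 0.981163 = 1.9255
Short position value = −(long value) = -C$1.93

-C$1.93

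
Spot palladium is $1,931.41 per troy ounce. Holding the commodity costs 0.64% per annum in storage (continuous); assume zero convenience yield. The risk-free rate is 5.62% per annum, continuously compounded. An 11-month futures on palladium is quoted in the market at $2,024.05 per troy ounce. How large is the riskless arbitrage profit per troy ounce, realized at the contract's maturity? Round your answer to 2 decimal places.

Fair futures: F* = S·e^(carry·T), with carry = (r + u) = 0.0562 + 0.0064 = 0.0626
F* = 1931.41 · e^(0.0626 × 11/12) = 1931.41 · e^0.05738333 = 1931.41 × 1.05906170 = $2045.4824
Market $2024.05 < fair $2045.4824: forward underpriced → reverse cash-and-carry (short spot, go long the forward).
At maturity, profit = |F_mkt − F*| = |2024.05 − 2045.4824| = $21.43 per troy ounce

$21.43 per troy ounce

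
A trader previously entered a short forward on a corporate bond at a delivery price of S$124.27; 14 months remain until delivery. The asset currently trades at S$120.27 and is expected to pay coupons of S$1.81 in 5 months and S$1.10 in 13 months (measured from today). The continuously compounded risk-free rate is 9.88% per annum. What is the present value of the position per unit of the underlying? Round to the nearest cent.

-S$6.80

PV(remaining coupons) I = 1.81·e^(−0.0988·5/12) + 1.10·e^(−0.0988·13/12) = 2.7253
Current forward F = (S − I)·e^(rT) = (120.27 − 2.7253)·e^(0.0988·14/12) = 117.5447 × 1.122173 = 131.9055
Value (long) = (F − K)·e^(−rT) = (131.9055 − 124.27) × 0.891128 = 6.8042
Short position value = −(long value) = -S$6.80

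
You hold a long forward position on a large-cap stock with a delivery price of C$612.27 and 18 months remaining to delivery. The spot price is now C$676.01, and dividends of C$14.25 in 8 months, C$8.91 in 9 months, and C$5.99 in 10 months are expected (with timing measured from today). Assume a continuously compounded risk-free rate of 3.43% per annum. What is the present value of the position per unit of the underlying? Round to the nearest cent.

PV(remaining dividends) I = 14.25·e^(−0.0343·8/12) + 8.91·e^(−0.0343·9/12) + 5.99·e^(−0.0343·10/12) = 28.4328
Current forward F = (S − I)·e^(rT) = (676.01 − 28.4328)·e^(0.0343·18/12) = 647.5772 × 1.052797 = 681.7673
Value (long) = (F − K)·e^(−rT) = (681.7673 − 612.27) × 0.949851 = 66.0121
Value = C$66.01

C$66.01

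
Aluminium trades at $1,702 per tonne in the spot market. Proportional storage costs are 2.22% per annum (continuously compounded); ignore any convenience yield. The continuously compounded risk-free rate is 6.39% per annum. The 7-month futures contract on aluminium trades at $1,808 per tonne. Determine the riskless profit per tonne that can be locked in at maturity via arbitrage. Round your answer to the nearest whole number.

$18 per tonne

Fair futures: F* = S·e^(carry·T), with carry = (r + u) = 0.0639 + 0.0222 = 0.0861
F* = 1702 · e^(0.0861 × 7/12) = 1702 · e^0.050225 = 1702 × 1.051508 = $1789.6666
Market $1808 > fair $1789.6666: forward overpriced → cash-and-carry (buy spot, short the forward).
At maturity, profit = |F_mkt − F*| = |1808 − 1789.6666| = $18 per tonne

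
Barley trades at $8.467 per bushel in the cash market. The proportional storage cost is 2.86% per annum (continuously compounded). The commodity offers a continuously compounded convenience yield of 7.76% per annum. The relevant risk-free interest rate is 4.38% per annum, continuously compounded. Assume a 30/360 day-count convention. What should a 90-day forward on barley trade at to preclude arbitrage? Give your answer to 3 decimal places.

Net carry = r + u − y = 0.0438 + 0.0286 − 0.0776 = -0.0052
F = S·e^((r+u−y)T) = 8.467 · e^(-0.0052 × 90/360) = 8.467 · e^-0.001300
= 8.467 × 0.998701 = $8.456 per bushel

$8.456 per bushel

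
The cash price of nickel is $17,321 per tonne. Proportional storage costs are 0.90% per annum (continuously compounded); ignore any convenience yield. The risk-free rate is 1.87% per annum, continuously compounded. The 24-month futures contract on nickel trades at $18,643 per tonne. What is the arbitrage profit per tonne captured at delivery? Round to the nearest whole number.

$335 per tonne

Fair futures: F* = S·e^(carry·T), with carry = (r + u) = 0.0187 + 0.0090 = 0.0277
F* = 17321 · e^(0.0277 × 24/12) = 17321 · e^0.055400 = 17321 × 1.056963 = $18307.6561
Market $18643 > fair $18307.6561: forward overpriced → cash-and-carry (buy spot, short the forward).
At maturity, profit = |F_mkt − F*| = |18643 − 18307.6561| = $335 per tonne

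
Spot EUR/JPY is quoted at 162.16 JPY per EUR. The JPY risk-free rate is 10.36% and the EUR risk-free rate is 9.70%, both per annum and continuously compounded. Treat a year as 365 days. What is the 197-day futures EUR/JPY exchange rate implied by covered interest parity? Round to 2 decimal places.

F = S·e^((r_JPY − r_EUR)T) = 162.16 · e^((0.1036 − 0.0970) × 197/365)
= 162.16 · e^0.003562 = 162.16 × 1.003568
F = 162.74 JPY per EUR

162.74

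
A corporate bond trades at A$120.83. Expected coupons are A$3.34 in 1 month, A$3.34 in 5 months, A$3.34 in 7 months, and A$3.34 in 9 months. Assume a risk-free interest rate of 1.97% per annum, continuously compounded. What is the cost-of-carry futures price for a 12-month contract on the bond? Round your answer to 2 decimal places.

PV(coupons) I = 3.34·e^(−0.0197·1/12) + 3.34·e^(−0.0197·5/12) + 3.34·e^(−0.0197·7/12) + 3.34·e^(−0.0197·9/12)
I = 3.3345 + 3.3127 + 3.3018 + 3.2910 = 13.2400
F = (S − I)·e^(rT) = (120.83 − 13.2400) · e^(0.0197·12/12)
= 107.5900 · e^0.019700 = 107.5900 × 1.019895 = A$109.73

A$109.73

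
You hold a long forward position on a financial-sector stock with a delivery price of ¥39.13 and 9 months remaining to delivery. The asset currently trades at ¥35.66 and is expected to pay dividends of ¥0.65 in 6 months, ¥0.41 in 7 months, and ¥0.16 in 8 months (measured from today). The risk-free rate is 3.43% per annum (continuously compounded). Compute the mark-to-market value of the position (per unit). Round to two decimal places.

-¥3.67

PV(remaining dividends) I = 0.65·e^(−0.0343·6/12) + 0.41·e^(−0.0343·7/12) + 0.16·e^(−0.0343·8/12) = 1.1972
Current forward F = (S − I)·e^(rT) = (35.66 − 1.1972)·e^(0.0343·9/12) = 34.4628 × 1.026059 = 35.3609
Value (long) = (F − K)·e^(−rT) = (35.3609 − 39.13) × 0.974603 = -3.6734
Value = -¥3.67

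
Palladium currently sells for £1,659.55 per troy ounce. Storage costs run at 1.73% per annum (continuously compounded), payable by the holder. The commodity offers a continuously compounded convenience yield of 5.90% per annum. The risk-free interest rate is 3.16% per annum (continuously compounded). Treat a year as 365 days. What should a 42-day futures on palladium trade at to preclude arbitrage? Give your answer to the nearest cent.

£1,657.62 per troy ounce

Net carry = r + u − y = 0.0316 + 0.0173 − 0.0590 = -0.0101
F = S·e^((r+u−y)T) = 1659.55 · e^(-0.0101 × 42/365) = 1659.55 · e^-0.00116219
= 1659.55 × 0.99883849 = £1,657.62 per troy ounce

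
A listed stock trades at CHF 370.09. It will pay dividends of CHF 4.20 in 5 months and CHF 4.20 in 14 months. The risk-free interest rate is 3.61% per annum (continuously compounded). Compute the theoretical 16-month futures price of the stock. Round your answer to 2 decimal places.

CHF 379.77

PV(dividends) I = 4.20·e^(−0.0361·5/12) + 4.20·e^(−0.0361·14/12)
I = 4.1373 + 4.0268 = 8.1641
F = (S − I)·e^(rT) = (370.09 − 8.1641) · e^(0.0361·16/12)
= 361.9259 · e^0.048133 = 361.9259 × 1.049310 = CHF 379.77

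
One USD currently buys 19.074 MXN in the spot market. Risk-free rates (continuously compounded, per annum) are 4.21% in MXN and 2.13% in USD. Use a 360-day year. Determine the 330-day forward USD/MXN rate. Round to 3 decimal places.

19.441

F = S·e^((r_MXN − r_USD)T) = 19.074 · e^((0.0421 − 0.0213) × 330/360)
= 19.074 · e^0.019067 = 19.074 × 1.019250
F = 19.441 MXN per USD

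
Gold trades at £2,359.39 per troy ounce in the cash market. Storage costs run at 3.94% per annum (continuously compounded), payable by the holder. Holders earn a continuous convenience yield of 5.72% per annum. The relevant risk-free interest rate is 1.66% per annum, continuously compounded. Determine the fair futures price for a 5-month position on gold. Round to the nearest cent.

Net carry = r + u − y = 0.0166 + 0.0394 − 0.0572 = -0.0012
F = S·e^((r+u−y)T) = 2359.39 · e^(-0.0012 × 5/12) = 2359.39 · e^-0.00050000
= 2359.39 × 0.99950012 = £2,358.21 per troy ounce

£2,358.21 per troy ounce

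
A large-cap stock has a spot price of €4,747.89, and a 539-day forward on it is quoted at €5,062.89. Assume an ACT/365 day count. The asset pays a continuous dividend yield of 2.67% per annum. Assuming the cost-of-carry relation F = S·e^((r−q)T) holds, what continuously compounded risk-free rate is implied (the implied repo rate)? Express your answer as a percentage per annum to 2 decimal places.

From F = S·e^((r−q)T): (r − q) = ln(F/S)/T
ln(5062.89/4747.89) = ln(1.066345) = 0.064237
(r − q) = 0.064237 / (539/365) = 0.043500
r = ln(F/S)/T + q = 0.043500 + 0.0267 = 0.070200
r = 7.02%

7.02%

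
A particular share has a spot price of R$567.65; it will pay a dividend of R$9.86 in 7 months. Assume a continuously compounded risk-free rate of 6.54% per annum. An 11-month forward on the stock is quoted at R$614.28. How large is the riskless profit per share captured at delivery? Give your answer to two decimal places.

R$21.64 per share

PV(dividends) I = 9.86·e^(−0.0654·7/12) = 9.4909
Fair forward F* = (S − I)·e^(rT) = (567.65 − 9.4909)·e^0.059950 = 558.1591 × 1.061783 = 592.6438
Market R$614.28 > fair 592.6438: forward overpriced → cash-and-carry (borrow at r, buy the stock and collect the dividends, short the forward).
Profit at T = |F_mkt − F*| = |614.28 − 592.6438| = R$21.64 per share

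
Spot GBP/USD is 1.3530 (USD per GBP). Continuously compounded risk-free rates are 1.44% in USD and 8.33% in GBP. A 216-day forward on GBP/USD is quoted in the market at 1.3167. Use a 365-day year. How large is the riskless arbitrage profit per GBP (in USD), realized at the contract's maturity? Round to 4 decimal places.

0.0178 per GBP (in USD)

Fair forward: F* = S·e^(carry·T), with carry = (r_USD − r_GBP) = 0.0144 − 0.0833 = -0.0689
F* = 1.3530 · e^(-0.0689 × 216/365) = 1.3530 · e^-0.040774 = 1.3530 × 0.960046 = 1.2989
Market 1.3167 > fair 1.2989: forward overpriced → cash-and-carry (buy spot, short the forward).
At maturity, profit = |F_mkt − F*| = |1.3167 − 1.2989| = 0.0178 per GBP (in USD)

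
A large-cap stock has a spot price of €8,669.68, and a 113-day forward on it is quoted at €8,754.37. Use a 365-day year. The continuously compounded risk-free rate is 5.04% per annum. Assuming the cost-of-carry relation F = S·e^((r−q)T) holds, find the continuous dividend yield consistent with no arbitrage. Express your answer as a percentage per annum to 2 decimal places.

1.90%

From F = S·e^((r−q)T): (r − q) = ln(F/S)/T
ln(8754.37/8669.68) = ln(1.009769) = 0.009722
(r − q) = 0.009722 / (113/365) = 0.031403
q = r − ln(F/S)/T = 0.0504 − 0.031403 = 0.018997
q = 1.90%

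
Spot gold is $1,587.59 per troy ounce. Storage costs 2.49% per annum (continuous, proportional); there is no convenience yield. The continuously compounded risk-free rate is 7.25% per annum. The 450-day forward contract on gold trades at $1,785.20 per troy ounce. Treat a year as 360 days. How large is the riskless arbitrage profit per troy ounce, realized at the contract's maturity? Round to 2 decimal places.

Fair forward: F* = S·e^(carry·T), with carry = (r + u) = 0.0725 + 0.0249 = 0.0974
F* = 1587.59 · e^(0.0974 × 450/360) = 1587.59 · e^0.12175000 = 1587.59 × 1.12947170 = $1793.1380
Market $1785.20 < fair $1793.1380: forward underpriced → reverse cash-and-carry (short spot, go long the forward).
At maturity, profit = |F_mkt − F*| = |1785.20 − 1793.1380| = $7.94 per troy ounce

$7.94 per troy ounce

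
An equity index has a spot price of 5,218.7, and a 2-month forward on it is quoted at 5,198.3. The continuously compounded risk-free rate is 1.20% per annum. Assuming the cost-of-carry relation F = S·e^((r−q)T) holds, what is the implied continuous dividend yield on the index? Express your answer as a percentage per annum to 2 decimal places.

From F = S·e^((r−q)T): (r − q) = ln(F/S)/T
ln(5198.3/5218.7) = ln(0.996091) = -0.003917
(r − q) = -0.003917 / (2/12) = -0.023502
q = r − ln(F/S)/T = 0.0120 + 0.023502 = 0.035502
q = 3.55%

3.55%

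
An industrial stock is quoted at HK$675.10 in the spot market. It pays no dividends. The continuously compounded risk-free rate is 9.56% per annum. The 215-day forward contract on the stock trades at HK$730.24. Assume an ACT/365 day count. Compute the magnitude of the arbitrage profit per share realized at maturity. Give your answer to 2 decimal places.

Fair forward: F* = S·e^(carry·T), with carry = r = 0.0956
F* = 675.10 · e^(0.0956 × 215/365) = 675.10 · e^0.056312 = 675.10 × 1.057928 = HK$714.2072
Market HK$730.24 > fair HK$714.2072: forward overpriced → cash-and-carry (buy spot, short the forward).
At maturity, profit = |F_mkt − F*| = |730.24 − 714.2072| = HK$16.03 per share

HK$16.03 per share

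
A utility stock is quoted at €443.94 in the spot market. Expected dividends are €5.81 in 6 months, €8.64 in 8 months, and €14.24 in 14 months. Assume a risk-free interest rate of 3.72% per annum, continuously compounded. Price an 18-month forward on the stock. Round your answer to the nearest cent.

€440.06

PV(dividends) I = 5.81·e^(−0.0372·6/12) + 8.64·e^(−0.0372·8/12) + 14.24·e^(−0.0372·14/12)
I = 5.7029 + 8.4284 + 13.6352 = 27.7665
F = (S − I)·e^(rT) = (443.94 − 27.7665) · e^(0.0372·18/12)
= 416.1735 · e^0.055800 = 416.1735 × 1.057386 = €440.06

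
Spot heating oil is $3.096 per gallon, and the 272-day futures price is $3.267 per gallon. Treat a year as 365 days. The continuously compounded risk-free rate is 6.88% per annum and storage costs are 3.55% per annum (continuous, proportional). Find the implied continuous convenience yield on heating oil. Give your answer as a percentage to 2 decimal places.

F = S·e^((r+u−y)T) ⇒ (r+u−y) = ln(F/S)/T
ln(3.267/3.096) = 0.053761; /T ⇒ 0.072143
y = r + u − ln(F/S)/T = 0.0688 + 0.0355 − 0.072143 = 0.032157
y = 3.22%

3.22%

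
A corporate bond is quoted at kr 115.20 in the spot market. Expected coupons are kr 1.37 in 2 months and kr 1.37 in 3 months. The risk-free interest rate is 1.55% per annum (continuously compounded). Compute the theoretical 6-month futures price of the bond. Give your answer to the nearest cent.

kr 113.34

PV(coupons) I = 1.37·e^(−0.0155·2/12) + 1.37·e^(−0.0155·3/12)
I = 1.3665 + 1.3647 = 2.7312
F = (S − I)·e^(rT) = (115.20 − 2.7312) · e^(0.0155·6/12)
= 112.4688 · e^0.007750 = 112.4688 × 1.007780 = kr 113.34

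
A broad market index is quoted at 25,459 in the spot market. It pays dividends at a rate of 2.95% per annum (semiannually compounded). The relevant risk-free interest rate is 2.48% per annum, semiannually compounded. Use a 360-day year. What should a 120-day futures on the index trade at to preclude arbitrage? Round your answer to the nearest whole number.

25,420

F = S · (1+r/2)^(2T) / (1+q/2)^(2T)
= 25459 × 1.008250 / 1.009809 = 25459 × 0.998456
F = 25,420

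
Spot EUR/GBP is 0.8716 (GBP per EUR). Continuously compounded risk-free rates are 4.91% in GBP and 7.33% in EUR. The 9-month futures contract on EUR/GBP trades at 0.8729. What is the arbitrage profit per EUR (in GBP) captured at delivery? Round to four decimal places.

0.0170 per EUR (in GBP)

Fair futures: F* = S·e^(carry·T), with carry = (r_GBP − r_EUR) = 0.0491 − 0.0733 = -0.0242
F* = 0.8716 · e^(-0.0242 × 9/12) = 0.8716 · e^-0.018150 = 0.8716 × 0.982014 = 0.8559
Market 0.8729 > fair 0.8559: forward overpriced → cash-and-carry (buy spot, short the forward).
At maturity, profit = |F_mkt − F*| = |0.8729 − 0.8559| = 0.0170 per EUR (in GBP)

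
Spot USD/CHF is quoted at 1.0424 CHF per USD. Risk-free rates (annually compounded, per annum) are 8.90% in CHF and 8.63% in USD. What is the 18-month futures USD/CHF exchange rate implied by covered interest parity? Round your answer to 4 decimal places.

By covered interest parity, F = S · (1+r_CHF)^T / (1+r_USD)^T
= 1.0424 × 1.136428 / 1.132204 = 1.0424 × 1.003731
F = 1.0463 CHF per USD

1.0463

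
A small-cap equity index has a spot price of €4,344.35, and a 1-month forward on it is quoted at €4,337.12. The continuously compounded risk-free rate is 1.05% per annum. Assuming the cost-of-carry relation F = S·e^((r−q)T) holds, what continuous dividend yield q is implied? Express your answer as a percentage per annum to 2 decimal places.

From F = S·e^((r−q)T): (r − q) = ln(F/S)/T
ln(4337.12/4344.35) = ln(0.998336) = -0.001665
(r − q) = -0.001665 / (1/12) = -0.019980
q = r − ln(F/S)/T = 0.0105 + 0.019980 = 0.030480
q = 3.05%

3.05%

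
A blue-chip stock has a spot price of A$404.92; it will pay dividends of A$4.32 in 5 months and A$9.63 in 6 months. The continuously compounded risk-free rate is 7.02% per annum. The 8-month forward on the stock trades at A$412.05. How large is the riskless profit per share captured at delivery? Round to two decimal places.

A$1.87 per share

PV(dividends) I = 4.32·e^(−0.0702·5/12) + 9.63·e^(−0.0702·6/12) = 13.4933
Fair forward F* = (S − I)·e^(rT) = (404.92 − 13.4933)·e^0.046800 = 391.4267 × 1.047912 = 410.1807
Market A$412.05 > fair 410.1807: forward overpriced → cash-and-carry (borrow at r, buy the stock and collect the dividends, short the forward).
Profit at T = |F_mkt − F*| = |412.05 − 410.1807| = A$1.87 per share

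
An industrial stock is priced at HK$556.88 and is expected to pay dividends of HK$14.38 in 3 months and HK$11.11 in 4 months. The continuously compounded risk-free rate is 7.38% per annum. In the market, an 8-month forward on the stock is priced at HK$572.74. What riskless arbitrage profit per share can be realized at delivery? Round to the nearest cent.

PV(dividends) I = 14.38·e^(−0.0738·3/12) + 11.11·e^(−0.0738·4/12) = 24.9571
Fair forward F* = (S − I)·e^(rT) = (556.88 − 24.9571)·e^0.049200 = 531.9229 × 1.050430 = 558.7478
Market HK$572.74 > fair 558.7478: forward overpriced → cash-and-carry (borrow at r, buy the stock and collect the dividends, short the forward).
Profit at T = |F_mkt − F*| = |572.74 − 558.7478| = HK$13.99 per share

HK$13.99 per share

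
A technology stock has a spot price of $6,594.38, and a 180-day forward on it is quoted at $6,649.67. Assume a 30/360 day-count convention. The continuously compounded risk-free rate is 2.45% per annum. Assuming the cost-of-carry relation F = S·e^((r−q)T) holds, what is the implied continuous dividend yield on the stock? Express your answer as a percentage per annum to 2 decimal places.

0.78%

From F = S·e^((r−q)T): (r − q) = ln(F/S)/T
ln(6649.67/6594.38) = ln(1.008384) = 0.008349
(r − q) = 0.008349 / (180/360) = 0.016698
q = r − ln(F/S)/T = 0.0245 − 0.016698 = 0.007802
q = 0.78%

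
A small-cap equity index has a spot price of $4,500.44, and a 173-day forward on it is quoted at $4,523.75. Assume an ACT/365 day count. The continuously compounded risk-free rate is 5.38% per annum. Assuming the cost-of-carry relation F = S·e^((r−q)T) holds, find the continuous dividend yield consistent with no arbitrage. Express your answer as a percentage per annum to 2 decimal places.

4.29%

From F = S·e^((r−q)T): (r − q) = ln(F/S)/T
ln(4523.75/4500.44) = ln(1.005179) = 0.005166
(r − q) = 0.005166 / (173/365) = 0.010899
q = r − ln(F/S)/T = 0.0538 − 0.010899 = 0.042901
q = 4.29%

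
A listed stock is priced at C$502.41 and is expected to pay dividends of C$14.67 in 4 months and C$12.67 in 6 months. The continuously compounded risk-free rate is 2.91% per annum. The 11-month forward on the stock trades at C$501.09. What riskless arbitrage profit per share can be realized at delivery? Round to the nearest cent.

C$12.84 per share

PV(dividends) I = 14.67·e^(−0.0291·4/12) + 12.67·e^(−0.0291·6/12) = 27.0154
Fair forward F* = (S − I)·e^(rT) = (502.41 − 27.0154)·e^0.026675 = 475.3946 × 1.027034 = 488.2464
Market C$501.09 > fair 488.2464: forward overpriced → cash-and-carry (borrow at r, buy the stock and collect the dividends, short the forward).
Profit at T = |F_mkt − F*| = |501.09 − 488.2464| = C$12.84 per share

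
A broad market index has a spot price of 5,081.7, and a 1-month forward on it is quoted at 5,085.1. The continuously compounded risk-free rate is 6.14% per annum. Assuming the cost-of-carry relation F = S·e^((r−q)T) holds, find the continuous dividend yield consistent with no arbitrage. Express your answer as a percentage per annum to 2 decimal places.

From F = S·e^((r−q)T): (r − q) = ln(F/S)/T
ln(5085.1/5081.7) = ln(1.000669) = 0.000669
(r − q) = 0.000669 / (1/12) = 0.008028
q = r − ln(F/S)/T = 0.0614 − 0.008028 = 0.053372
q = 5.34%

5.34%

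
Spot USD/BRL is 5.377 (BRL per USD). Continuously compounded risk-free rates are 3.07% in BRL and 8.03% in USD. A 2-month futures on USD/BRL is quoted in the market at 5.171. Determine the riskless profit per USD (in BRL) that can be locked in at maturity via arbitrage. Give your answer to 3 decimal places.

0.162 per USD (in BRL)

Fair futures: F* = S·e^(carry·T), with carry = (r_BRL − r_USD) = 0.0307 − 0.0803 = -0.0496
F* = 5.377 · e^(-0.0496 × 2/12) = 5.377 · e^-0.008267 = 5.377 × 0.991767 = 5.3327
Market 5.171 < fair 5.3327: forward underpriced → reverse cash-and-carry (short spot, go long the forward).
At maturity, profit = |F_mkt − F*| = |5.171 − 5.3327| = 0.162 per USD (in BRL)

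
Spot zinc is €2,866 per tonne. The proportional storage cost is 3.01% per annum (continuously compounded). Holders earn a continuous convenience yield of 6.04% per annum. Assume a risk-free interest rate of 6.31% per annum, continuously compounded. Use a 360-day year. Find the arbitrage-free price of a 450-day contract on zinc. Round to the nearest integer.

Net carry = r + u − y = 0.0631 + 0.0301 − 0.0604 = 0.0328
F = S·e^((r+u−y)T) = 2866 · e^(0.0328 × 450/360) = 2866 · e^0.041000
= 2866 × 1.041852 = €2,986 per tonne

€2,986 per tonne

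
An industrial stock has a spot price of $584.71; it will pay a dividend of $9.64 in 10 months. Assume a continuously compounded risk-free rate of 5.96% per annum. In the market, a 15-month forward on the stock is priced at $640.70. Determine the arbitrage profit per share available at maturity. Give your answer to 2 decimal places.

PV(dividends) I = 9.64·e^(−0.0596·10/12) = 9.1729
Fair forward F* = (S − I)·e^(rT) = (584.71 − 9.1729)·e^0.074500 = 575.5371 × 1.077345 = 620.0520
Market $640.70 > fair 620.0520: forward overpriced → cash-and-carry (borrow at r, buy the stock and collect the dividends, short the forward).
Profit at T = |F_mkt − F*| = |640.70 − 620.0520| = $20.65 per share

$20.65 per share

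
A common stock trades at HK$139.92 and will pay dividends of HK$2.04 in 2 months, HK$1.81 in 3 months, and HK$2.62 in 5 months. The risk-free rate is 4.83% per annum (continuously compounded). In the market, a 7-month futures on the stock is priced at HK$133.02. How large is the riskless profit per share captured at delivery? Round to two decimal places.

PV(dividends) I = 2.04·e^(−0.0483·2/12) + 1.81·e^(−0.0483·3/12) + 2.62·e^(−0.0483·5/12) = 6.3797
Fair futures F* = (S − I)·e^(rT) = (139.92 − 6.3797)·e^0.028175 = 133.5403 × 1.028576 = 137.3563
Market HK$133.02 < fair 137.3563: forward underpriced → reverse cash-and-carry (short the stock, invest proceeds at r, pay the dividends, go long the forward).
Profit at T = |F_mkt − F*| = |133.02 − 137.3563| = HK$4.34 per share

HK$4.34 per share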